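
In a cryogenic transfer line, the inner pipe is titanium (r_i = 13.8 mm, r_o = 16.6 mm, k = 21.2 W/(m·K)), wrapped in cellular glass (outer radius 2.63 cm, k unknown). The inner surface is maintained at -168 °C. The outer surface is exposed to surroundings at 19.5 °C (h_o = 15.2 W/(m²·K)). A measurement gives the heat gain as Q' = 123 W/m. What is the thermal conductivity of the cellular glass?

k = 0.0651 W/m·K

ΣR = ΔT/Q' = |-168 − 19.5|/123 = 1.524 m·K/W
Known resistances:
  R'_titanium = ln(0.0166/0.0138)/(2πk) = 0.1847/(2π·21.2) = 0.001387 m·K/W
  R'_conv,out = 1/(2πr h) = 1/(2π·0.0263·15.2) = 0.3981 m·K/W
R_cellular glass = ΣR − ΣR_known = 1.524 − 0.3995 = 1.125 m·K/W
ln(r₂/r₁)/(2πk) = 1.125 ⇒ k = 0.4602/(2π·1.125) = 0.0651 W/m·K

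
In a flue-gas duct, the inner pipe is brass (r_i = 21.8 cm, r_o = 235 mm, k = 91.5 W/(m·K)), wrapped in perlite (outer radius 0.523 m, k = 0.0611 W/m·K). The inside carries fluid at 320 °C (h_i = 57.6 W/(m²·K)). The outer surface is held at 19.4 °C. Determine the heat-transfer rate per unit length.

Series thermal resistances, inner to outer:
  R'_conv,in = 1/(2πr h) = 1/(2π·0.218·57.6) = 0.01267 m·K/W
  R'_brass = ln(0.235/0.218)/(2πk) = 0.07509/(2π·91.5) = 1.306×10^-4 m·K/W
  R'_perlite = ln(0.523/0.235)/(2πk) = 0.8000/(2π·0.0611) = 2.084 m·K/W
ΣR = 0.01267 + 1.306×10^-4 + 2.084 = 2.097 m·K/W
Q' = ΔT/ΣR = (320 °C − 19.4 °C)/2.097 = 143 W/m

Q' = 143 W/m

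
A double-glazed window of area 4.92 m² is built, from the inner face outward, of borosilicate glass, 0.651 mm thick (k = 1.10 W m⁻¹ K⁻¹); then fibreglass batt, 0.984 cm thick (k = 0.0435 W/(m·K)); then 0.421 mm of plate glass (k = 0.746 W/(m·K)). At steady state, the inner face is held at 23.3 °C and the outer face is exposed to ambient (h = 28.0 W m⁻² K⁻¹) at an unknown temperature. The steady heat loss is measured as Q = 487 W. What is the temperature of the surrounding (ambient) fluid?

T_out = -2.74 °C

Sum the resistances:
  R_borosilicate glass = L/(kA) = 6.51×10^-4/(1.10·4.92) = 1.203×10^-4 K/W
  R_fibreglass batt = L/(kA) = 0.00984/(0.0435·4.92) = 0.04598 K/W
  R_plate glass = L/(kA) = 4.21×10^-4/(0.746·4.92) = 1.147×10^-4 K/W
  R_conv,out = 1/(hA) = 1/(28.0·4.92) = 0.007259 K/W
ΣR = 0.05347 K/W
ΔT = Q·ΣR = 487 × 0.05347 = 26.04 K
Heat flows outward, so T_out = T_in − ΔT = 23.3 − 26.04 = -2.74 °C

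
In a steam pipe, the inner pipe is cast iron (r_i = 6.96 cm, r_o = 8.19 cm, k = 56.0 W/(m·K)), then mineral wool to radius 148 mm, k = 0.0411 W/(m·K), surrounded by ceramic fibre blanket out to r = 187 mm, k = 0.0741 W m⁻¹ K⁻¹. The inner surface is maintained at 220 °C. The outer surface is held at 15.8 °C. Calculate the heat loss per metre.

Treat each layer as a resistance in series:
  R'_cast iron = ln(0.0819/0.0696)/(2πk) = 0.1627/(2π·56.0) = 4.625×10^-4 m·K/W
  R'_mineral wool = ln(0.148/0.0819)/(2πk) = 0.5917/(2π·0.0411) = 2.291 m·K/W
  R'_ceramic fibre blanket = ln(0.187/0.148)/(2πk) = 0.2339/(2π·0.0741) = 0.5024 m·K/W
ΣR = 4.625×10^-4 + 2.291 + 0.5024 = 2.794 m·K/W
Q' = ΔT/ΣR = (220 °C − 15.8 °C)/2.794 = 73.1 W/m

Q' = 73.1 W/m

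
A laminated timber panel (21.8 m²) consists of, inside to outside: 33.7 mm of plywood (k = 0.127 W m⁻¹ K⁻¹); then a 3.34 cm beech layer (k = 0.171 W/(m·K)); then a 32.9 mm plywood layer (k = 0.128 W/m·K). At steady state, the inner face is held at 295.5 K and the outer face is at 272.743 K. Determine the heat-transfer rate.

Q = 691 W

Series thermal resistances, inner to outer:
  R_plywood = L/(kA) = 0.0337/(0.127·21.8) = 0.01217 K/W
  R_beech = L/(kA) = 0.0334/(0.171·21.8) = 0.008960 K/W
  R_plywood = L/(kA) = 0.0329/(0.128·21.8) = 0.01179 K/W
ΣR = 0.01217 + 0.008960 + 0.01179 = 0.03292 K/W
Q = ΔT/ΣR = (295.5 K − 272.743 K)/0.03292 = 691 W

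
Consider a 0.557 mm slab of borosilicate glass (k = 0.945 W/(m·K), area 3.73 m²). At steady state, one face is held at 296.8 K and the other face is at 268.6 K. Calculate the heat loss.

Q = kA·ΔT/L = 0.945 × 3.73 × |296.8 K − 268.6 K| / 5.57×10^-4 = 1.78×10^5 W

Q = 1.78×10^5 W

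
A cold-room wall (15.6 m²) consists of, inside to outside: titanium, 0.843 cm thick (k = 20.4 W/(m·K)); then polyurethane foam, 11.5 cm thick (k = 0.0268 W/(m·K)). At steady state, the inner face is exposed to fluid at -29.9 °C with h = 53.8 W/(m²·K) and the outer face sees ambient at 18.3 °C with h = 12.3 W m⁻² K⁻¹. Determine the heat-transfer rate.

Treat each layer as a resistance in series:
  R_conv,in = 1/(hA) = 1/(53.8·15.6) = 0.001191 K/W
  R_titanium = L/(kA) = 0.00843/(20.4·15.6) = 2.649×10^-5 K/W
  R_polyurethane foam = L/(kA) = 0.115/(0.0268·15.6) = 0.2751 K/W
  R_conv,out = 1/(hA) = 1/(12.3·15.6) = 0.005212 K/W
ΣR = 0.001191 + 2.649×10^-5 + 0.2751 + 0.005212 = 0.2815 K/W
Q = ΔT/ΣR = (-29.9 °C − 18.3 °C)/0.2815 = -171 W
(Negative Q ⇒ heat flows inward; heat gain = 171 W.)

Q = 171 W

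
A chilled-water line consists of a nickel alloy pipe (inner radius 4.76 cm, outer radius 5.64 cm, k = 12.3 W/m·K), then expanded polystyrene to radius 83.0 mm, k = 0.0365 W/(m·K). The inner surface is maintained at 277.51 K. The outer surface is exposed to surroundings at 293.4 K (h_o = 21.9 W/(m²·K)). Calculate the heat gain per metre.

Q' = 8.95 W/m

Resistance network (inner→outer):
  R'_nickel alloy = ln(0.0564/0.0476)/(2πk) = 0.1696/(2π·12.3) = 0.002195 m·K/W
  R'_expanded polystyrene = ln(0.0830/0.0564)/(2πk) = 0.3864/(2π·0.0365) = 1.685 m·K/W
  R'_conv,out = 1/(2πr h) = 1/(2π·0.0830·21.9) = 0.08756 m·K/W
ΣR = 0.002195 + 1.685 + 0.08756 = 1.775 m·K/W
Q' = ΔT/ΣR = (277.51 K − 293.4 K)/1.775 = -8.95 W/m
(Negative Q' ⇒ heat flows inward; heat gain = 8.95 W/m.)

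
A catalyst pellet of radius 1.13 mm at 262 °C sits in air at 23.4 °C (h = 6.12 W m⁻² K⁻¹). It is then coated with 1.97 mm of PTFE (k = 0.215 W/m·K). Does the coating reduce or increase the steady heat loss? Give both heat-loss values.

increases: 0.0234 → 0.153 W

Critical radius for a sphere: r_cr = 2k/h = 0.0703 m = 7.03 cm.
Outer radius after coating: r₂ = 0.00113 + 0.00197 = 0.00310 m.
Since r₁ < r_cr and r₂ ≤ r_cr, the coating moves toward the maximum at r_cr — heat loss rises.
Bare: R = 1/(4πr₁²h) = 10180 K/W; Q = 238.6/10180 = 0.0234 W.
Coated: R = R_cond + R_conv = 1561 K/W; Q = 238.6/1561 = 0.153 W.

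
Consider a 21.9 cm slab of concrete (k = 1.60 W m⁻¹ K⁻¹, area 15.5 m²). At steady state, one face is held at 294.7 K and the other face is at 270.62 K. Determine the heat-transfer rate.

Q = kA·ΔT/L = 1.60 × 15.5 × |294.7 K − 270.62 K| / 0.219 = 2730 W

Q = 2.73 kW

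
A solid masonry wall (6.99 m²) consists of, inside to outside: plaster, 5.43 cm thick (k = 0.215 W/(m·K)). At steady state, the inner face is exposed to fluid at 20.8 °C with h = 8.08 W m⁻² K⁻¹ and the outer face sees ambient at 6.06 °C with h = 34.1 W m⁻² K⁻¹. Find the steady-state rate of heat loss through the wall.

Q = 254 W

Resistance network (inner→outer):
  R_conv,in = 1/(hA) = 1/(8.08·6.99) = 0.01771 K/W
  R_plaster = L/(kA) = 0.0543/(0.215·6.99) = 0.03613 K/W
  R_conv,out = 1/(hA) = 1/(34.1·6.99) = 0.004195 K/W
ΣR = 0.01771 + 0.03613 + 0.004195 = 0.05804 K/W
Q = ΔT/ΣR = (20.8 °C − 6.06 °C)/0.05804 = 254 W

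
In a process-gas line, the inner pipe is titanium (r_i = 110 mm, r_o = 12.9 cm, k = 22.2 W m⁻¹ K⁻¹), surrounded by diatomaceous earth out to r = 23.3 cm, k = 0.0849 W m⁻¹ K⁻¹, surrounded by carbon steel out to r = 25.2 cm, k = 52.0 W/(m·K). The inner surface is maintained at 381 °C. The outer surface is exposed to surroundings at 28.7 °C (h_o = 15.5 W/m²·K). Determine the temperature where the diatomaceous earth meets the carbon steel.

Resistance network (inner→outer):
  R'_titanium = ln(0.129/0.110)/(2πk) = 0.1593/(2π·22.2) = 0.001142 m·K/W
  R'_diatomaceous earth = ln(0.233/0.129)/(2πk) = 0.5912/(2π·0.0849) = 1.108 m·K/W
  R'_carbon steel = ln(0.252/0.233)/(2πk) = 0.07839/(2π·52.0) = 2.399×10^-4 m·K/W
  R'_conv,out = 1/(2πr h) = 1/(2π·0.252·15.5) = 0.04075 m·K/W
ΣR = 0.001142 + 1.108 + 2.399×10^-4 + 0.04075 = 1.150 m·K/W
Q' = ΔT/ΣR = (381 °C − 28.7 °C)/1.150 = 306.3 W/m
From the inner boundary to the diatomaceous earth/carbon steel interface, ΣR_partial = 1.109 m·K/W.
T_interface = T_in − Q'·ΣR_partial = 381 °C − (306.3)(1.109) = 41.3 °C

T = 41.3 °C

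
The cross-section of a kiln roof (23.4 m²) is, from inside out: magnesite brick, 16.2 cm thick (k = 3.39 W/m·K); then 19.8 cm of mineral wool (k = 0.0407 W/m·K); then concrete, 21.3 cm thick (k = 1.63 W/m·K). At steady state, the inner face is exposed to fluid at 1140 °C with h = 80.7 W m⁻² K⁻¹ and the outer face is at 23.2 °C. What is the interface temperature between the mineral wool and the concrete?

Treat each layer as a resistance in series:
  R_conv,in = 1/(hA) = 1/(80.7·23.4) = 5.296×10^-4 K/W
  R_magnesite brick = L/(kA) = 0.162/(3.39·23.4) = 0.002042 K/W
  R_mineral wool = L/(kA) = 0.198/(0.0407·23.4) = 0.2079 K/W
  R_concrete = L/(kA) = 0.213/(1.63·23.4) = 0.005584 K/W
ΣR = 5.296×10^-4 + 0.002042 + 0.2079 + 0.005584 = 0.2161 K/W
Q = ΔT/ΣR = (1140 °C − 23.2 °C)/0.2161 = 5168 W
From the inner boundary to the mineral wool/concrete interface, ΣR_partial = 0.2105 K/W.
T_interface = T_in − Q·ΣR_partial = 1140 °C − (5168)(0.2105) = 52 °C

T = 52 °C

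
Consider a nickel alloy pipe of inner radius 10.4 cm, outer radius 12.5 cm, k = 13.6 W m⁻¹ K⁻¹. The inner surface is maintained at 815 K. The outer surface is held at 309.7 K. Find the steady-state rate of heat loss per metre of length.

Q' = 235 kW/m

Q' = 2πk·ΔT/ln(r₂/r₁) = 2π × 13.6 × 505.3 / ln(0.125/0.104) = 2.35×10^5 W/m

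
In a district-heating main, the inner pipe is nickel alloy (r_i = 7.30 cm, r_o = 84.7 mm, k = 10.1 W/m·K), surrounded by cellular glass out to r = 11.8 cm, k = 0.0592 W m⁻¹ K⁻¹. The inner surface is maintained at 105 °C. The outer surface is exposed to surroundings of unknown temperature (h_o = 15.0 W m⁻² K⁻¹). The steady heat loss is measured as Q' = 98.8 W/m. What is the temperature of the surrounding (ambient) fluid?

Sum the resistances:
  R'_nickel alloy = ln(0.0847/0.0730)/(2πk) = 0.1487/(2π·10.1) = 0.002343 m·K/W
  R'_cellular glass = ln(0.118/0.0847)/(2πk) = 0.3316/(2π·0.0592) = 0.8914 m·K/W
  R'_conv,out = 1/(2πr h) = 1/(2π·0.118·15.0) = 0.08992 m·K/W
ΣR = 0.9837 m·K/W
ΔT = Q'·ΣR = 98.8 × 0.9837 = 97.19 K
Heat flows outward, so T_out = T_in − ΔT = 105 − 97.19 = 7.81 °C

T_out = 7.81 °C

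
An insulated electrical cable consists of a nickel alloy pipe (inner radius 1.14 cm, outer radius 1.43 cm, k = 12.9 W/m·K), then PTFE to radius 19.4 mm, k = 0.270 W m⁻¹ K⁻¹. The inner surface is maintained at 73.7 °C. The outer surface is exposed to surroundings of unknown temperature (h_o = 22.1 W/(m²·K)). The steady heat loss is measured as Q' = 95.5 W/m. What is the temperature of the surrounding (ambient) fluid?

T_out = 20.8 °C

Series resistances:
  R'_nickel alloy = ln(0.0143/0.0114)/(2πk) = 0.2266/(2π·12.9) = 0.002796 m·K/W
  R'_PTFE = ln(0.0194/0.0143)/(2πk) = 0.3050/(2π·0.270) = 0.1798 m·K/W
  R'_conv,out = 1/(2πr h) = 1/(2π·0.0194·22.1) = 0.3712 m·K/W
ΣR = 0.5538 m·K/W
ΔT = Q'·ΣR = 95.5 × 0.5538 = 52.89 K
Heat flows outward, so T_out = T_in − ΔT = 73.7 − 52.89 = 20.8 °C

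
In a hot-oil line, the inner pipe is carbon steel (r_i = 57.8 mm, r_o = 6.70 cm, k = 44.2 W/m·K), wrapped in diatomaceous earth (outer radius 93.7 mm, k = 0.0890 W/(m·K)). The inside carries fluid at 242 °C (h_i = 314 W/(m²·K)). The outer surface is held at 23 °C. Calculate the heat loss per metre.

Q' = 360 W/m

Treat each layer as a resistance in series:
  R'_conv,in = 1/(2πr h) = 1/(2π·0.0578·314) = 0.008769 m·K/W
  R'_carbon steel = ln(0.0670/0.0578)/(2πk) = 0.1477/(2π·44.2) = 5.319×10^-4 m·K/W
  R'_diatomaceous earth = ln(0.0937/0.0670)/(2πk) = 0.3354/(2π·0.0890) = 0.5998 m·K/W
ΣR = 0.008769 + 5.319×10^-4 + 0.5998 = 0.6091 m·K/W
Q' = ΔT/ΣR = (242 °C − 23 °C)/0.6091 = 360 W/m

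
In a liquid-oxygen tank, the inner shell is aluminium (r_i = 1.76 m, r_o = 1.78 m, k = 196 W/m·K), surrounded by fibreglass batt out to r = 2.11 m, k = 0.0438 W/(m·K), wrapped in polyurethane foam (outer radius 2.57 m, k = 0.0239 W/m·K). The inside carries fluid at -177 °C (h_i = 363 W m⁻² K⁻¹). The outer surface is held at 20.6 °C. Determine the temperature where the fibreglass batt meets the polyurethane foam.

T = -106 °C

Series thermal resistances, inner to outer:
  R_conv,in = 1/(4πr²h) = 1/(4π·1.76²·363) = 7.077×10^-5 K/W
  R_aluminium = (1/1.76 − 1/1.78)/(4πk) = 0.006384/(4π·196) = 2.592×10^-6 K/W
  R_fibreglass batt = (1/1.78 − 1/2.11)/(4πk) = 0.08786/(4π·0.0438) = 0.1596 K/W
  R_polyurethane foam = (1/2.11 − 1/2.57)/(4πk) = 0.08483/(4π·0.0239) = 0.2824 K/W
ΣR = 7.077×10^-5 + 2.592×10^-6 + 0.1596 + 0.2824 = 0.4421 K/W
Q = ΔT/ΣR = (-177 °C − 20.6 °C)/0.4421 = -447.0 W
From the inner boundary to the fibreglass batt/polyurethane foam interface, ΣR_partial = 0.1597 K/W.
T_interface = T_in − Q·ΣR_partial = -177 °C − (-447.0)(0.1597) = -106 °C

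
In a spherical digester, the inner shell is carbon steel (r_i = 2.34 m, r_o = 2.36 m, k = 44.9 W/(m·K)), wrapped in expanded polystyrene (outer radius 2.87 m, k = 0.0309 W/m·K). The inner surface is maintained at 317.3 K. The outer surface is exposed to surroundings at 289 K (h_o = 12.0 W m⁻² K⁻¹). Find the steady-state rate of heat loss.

Q = 145 W

Resistance network (inner→outer):
  R_carbon steel = (1/2.34 − 1/2.36)/(4πk) = 0.003622/(4π·44.9) = 6.419×10^-6 K/W
  R_expanded polystyrene = (1/2.36 − 1/2.87)/(4πk) = 0.07530/(4π·0.0309) = 0.1939 K/W
  R_conv,out = 1/(4πr²h) = 1/(4π·2.87²·12.0) = 8.051×10^-4 K/W
ΣR = 6.419×10^-6 + 0.1939 + 8.051×10^-4 = 0.1947 K/W
Q = ΔT/ΣR = (317.3 K − 289 K)/0.1947 = 145 W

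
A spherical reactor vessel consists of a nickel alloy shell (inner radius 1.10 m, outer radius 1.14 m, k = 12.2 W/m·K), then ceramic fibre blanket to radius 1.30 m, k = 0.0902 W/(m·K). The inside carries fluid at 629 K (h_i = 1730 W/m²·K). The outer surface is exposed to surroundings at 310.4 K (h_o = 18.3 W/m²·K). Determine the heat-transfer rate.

Treat each layer as a resistance in series:
  R_conv,in = 1/(4πr²h) = 1/(4π·1.10²·1730) = 3.802×10^-5 K/W
  R_nickel alloy = (1/1.10 − 1/1.14)/(4πk) = 0.03190/(4π·12.2) = 2.081×10^-4 K/W
  R_ceramic fibre blanket = (1/1.14 − 1/1.30)/(4πk) = 0.1080/(4π·0.0902) = 0.09525 K/W
  R_conv,out = 1/(4πr²h) = 1/(4π·1.30²·18.3) = 0.002573 K/W
ΣR = 3.802×10^-5 + 2.081×10^-4 + 0.09525 + 0.002573 = 0.09807 K/W
Q = ΔT/ΣR = (629 K − 310.4 K)/0.09807 = 3250 W

Q = 3.25 kW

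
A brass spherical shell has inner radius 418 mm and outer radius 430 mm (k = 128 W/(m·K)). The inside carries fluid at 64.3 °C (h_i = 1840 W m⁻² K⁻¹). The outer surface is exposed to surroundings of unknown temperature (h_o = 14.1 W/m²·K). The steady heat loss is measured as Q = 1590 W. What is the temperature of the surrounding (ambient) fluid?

T_out = 15.3 °C

Series resistances:
  R_conv,in = 1/(4πr²h) = 1/(4π·0.418²·1840) = 2.475×10^-4 K/W
  R_brass = (1/0.418 − 1/0.430)/(4πk) = 0.06676/(4π·128) = 4.151×10^-5 K/W
  R_conv,out = 1/(4πr²h) = 1/(4π·0.430²·14.1) = 0.03052 K/W
ΣR = 0.03081 K/W
ΔT = Q·ΣR = 1590 × 0.03081 = 48.99 K
Heat flows outward, so T_out = T_in − ΔT = 64.3 − 48.99 = 15.3 °C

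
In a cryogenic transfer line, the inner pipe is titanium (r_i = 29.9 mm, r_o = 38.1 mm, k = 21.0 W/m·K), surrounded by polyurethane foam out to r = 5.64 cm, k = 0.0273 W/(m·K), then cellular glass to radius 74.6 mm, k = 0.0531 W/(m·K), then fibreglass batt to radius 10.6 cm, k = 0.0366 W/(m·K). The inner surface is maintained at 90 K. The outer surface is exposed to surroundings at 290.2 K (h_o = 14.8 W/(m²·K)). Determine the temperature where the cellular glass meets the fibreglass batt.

Resistance network (inner→outer):
  R'_titanium = ln(0.0381/0.0299)/(2πk) = 0.2424/(2π·21.0) = 0.001837 m·K/W
  R'_polyurethane foam = ln(0.0564/0.0381)/(2πk) = 0.3923/(2π·0.0273) = 2.287 m·K/W
  R'_cellular glass = ln(0.0746/0.0564)/(2πk) = 0.2797/(2π·0.0531) = 0.8383 m·K/W
  R'_fibreglass batt = ln(0.106/0.0746)/(2πk) = 0.3513/(2π·0.0366) = 1.528 m·K/W
  R'_conv,out = 1/(2πr h) = 1/(2π·0.106·14.8) = 0.1015 m·K/W
ΣR = 0.001837 + 2.287 + 0.8383 + 1.528 + 0.1015 = 4.757 m·K/W
Q' = ΔT/ΣR = (90 K − 290.2 K)/4.757 = -42.09 W/m
From the inner boundary to the cellular glass/fibreglass batt interface, ΣR_partial = 3.127 m·K/W.
T_interface = T_in − Q'·ΣR_partial = 90 K − (-42.09)(3.127) = 221.6 K

T = 221.6 K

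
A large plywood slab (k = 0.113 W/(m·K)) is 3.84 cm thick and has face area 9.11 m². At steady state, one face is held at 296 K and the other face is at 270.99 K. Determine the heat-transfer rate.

Q = 670 W

Q = kA·ΔT/L = 0.113 × 9.11 × |296 K − 270.99 K| / 0.0384 = 670 W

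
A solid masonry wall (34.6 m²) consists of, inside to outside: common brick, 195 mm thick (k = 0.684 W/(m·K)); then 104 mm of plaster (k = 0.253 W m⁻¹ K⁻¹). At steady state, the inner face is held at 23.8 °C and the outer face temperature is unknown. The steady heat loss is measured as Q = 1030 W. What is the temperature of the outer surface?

Series resistances:
  R_common brick = L/(kA) = 0.195/(0.684·34.6) = 0.008240 K/W
  R_plaster = L/(kA) = 0.104/(0.253·34.6) = 0.01188 K/W
ΣR = 0.02012 K/W
ΔT = Q·ΣR = 1030 × 0.02012 = 20.72 K
Heat flows outward, so T_out = T_in − ΔT = 23.8 − 20.72 = 3.08 °C

T_out = 3.08 °C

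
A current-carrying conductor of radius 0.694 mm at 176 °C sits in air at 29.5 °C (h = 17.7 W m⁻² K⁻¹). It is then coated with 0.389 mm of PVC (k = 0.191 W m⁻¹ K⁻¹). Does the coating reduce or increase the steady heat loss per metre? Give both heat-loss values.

Critical radius for a cylinder: r_cr = k/h = 0.0108 m = 1.08 cm.
Outer radius after coating: r₂ = 6.94×10^-4 + 3.89×10^-4 = 0.001083 m.
Since r₁ < r_cr and r₂ ≤ r_cr, the coating moves toward the maximum at r_cr — heat loss rises.
Bare: R = 1/(2πr₁h) = 12.96 m·K/W; Q = 146.5/12.96 = 11.3 W/m.
Coated: R = R_cond + R_conv = 8.674 m·K/W; Q = 146.5/8.674 = 16.9 W/m.

increases: 11.3 → 16.9 W/m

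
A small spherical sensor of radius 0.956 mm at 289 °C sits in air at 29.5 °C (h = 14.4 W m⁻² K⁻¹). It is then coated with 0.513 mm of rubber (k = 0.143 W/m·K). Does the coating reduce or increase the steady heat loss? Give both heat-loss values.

Critical radius for a sphere: r_cr = 2k/h = 0.0199 m = 1.99 cm.
Outer radius after coating: r₂ = 9.56×10^-4 + 5.13×10^-4 = 0.001469 m.
Since r₁ < r_cr and r₂ ≤ r_cr, the coating moves toward the maximum at r_cr — heat loss rises.
Bare: R = 1/(4πr₁²h) = 6047 K/W; Q = 259.5/6047 = 0.0429 W.
Coated: R = R_cond + R_conv = 2764 K/W; Q = 259.5/2764 = 0.0939 W.

increases: 0.0429 → 0.0939 W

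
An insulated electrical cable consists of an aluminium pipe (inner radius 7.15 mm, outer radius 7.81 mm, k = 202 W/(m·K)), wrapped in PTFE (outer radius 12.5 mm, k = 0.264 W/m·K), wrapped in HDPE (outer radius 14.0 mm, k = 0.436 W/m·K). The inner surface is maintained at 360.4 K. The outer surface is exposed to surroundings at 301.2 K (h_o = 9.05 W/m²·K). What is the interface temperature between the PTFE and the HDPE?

Series thermal resistances, inner to outer:
  R'_aluminium = ln(0.00781/0.00715)/(2πk) = 0.08829/(2π·202) = 6.957×10^-5 m·K/W
  R'_PTFE = ln(0.0125/0.00781)/(2πk) = 0.4703/(2π·0.264) = 0.2835 m·K/W
  R'_HDPE = ln(0.0140/0.0125)/(2πk) = 0.1133/(2π·0.436) = 0.04137 m·K/W
  R'_conv,out = 1/(2πr h) = 1/(2π·0.0140·9.05) = 1.256 m·K/W
ΣR = 6.957×10^-5 + 0.2835 + 0.04137 + 1.256 = 1.581 m·K/W
Q' = ΔT/ΣR = (360.4 K − 301.2 K)/1.581 = 37.44 W/m
From the inner boundary to the PTFE/HDPE interface, ΣR_partial = 0.2836 m·K/W.
T_interface = T_in − Q'·ΣR_partial = 360.4 K − (37.44)(0.2836) = 349.8 K

T = 349.8 K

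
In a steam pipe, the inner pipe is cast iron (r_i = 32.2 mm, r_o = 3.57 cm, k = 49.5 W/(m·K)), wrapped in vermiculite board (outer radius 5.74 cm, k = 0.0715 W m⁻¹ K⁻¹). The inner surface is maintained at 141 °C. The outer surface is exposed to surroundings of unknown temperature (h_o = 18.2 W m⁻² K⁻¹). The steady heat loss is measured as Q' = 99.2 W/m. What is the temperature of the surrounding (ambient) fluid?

Series resistances:
  R'_cast iron = ln(0.0357/0.0322)/(2πk) = 0.1032/(2π·49.5) = 3.318×10^-4 m·K/W
  R'_vermiculite board = ln(0.0574/0.0357)/(2πk) = 0.4749/(2π·0.0715) = 1.057 m·K/W
  R'_conv,out = 1/(2πr h) = 1/(2π·0.0574·18.2) = 0.1523 m·K/W
ΣR = 1.210 m·K/W
ΔT = Q'·ΣR = 99.2 × 1.210 = 120.0 K
Heat flows outward, so T_out = T_in − ΔT = 141 − 120.0 = 21.0 °C

T_out = 21.0 °C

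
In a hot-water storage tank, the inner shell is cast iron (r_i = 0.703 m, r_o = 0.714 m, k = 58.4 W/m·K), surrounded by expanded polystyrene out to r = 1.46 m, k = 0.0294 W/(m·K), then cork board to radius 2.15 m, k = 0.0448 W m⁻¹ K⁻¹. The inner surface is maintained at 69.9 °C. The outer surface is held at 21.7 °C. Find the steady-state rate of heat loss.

Resistance network (inner→outer):
  R_cast iron = (1/0.703 − 1/0.714)/(4πk) = 0.02191/(4π·58.4) = 2.986×10^-5 K/W
  R_expanded polystyrene = (1/0.714 − 1/1.46)/(4πk) = 0.7156/(4π·0.0294) = 1.937 K/W
  R_cork board = (1/1.46 − 1/2.15)/(4πk) = 0.2198/(4π·0.0448) = 0.3905 K/W
ΣR = 2.986×10^-5 + 1.937 + 0.3905 = 2.328 K/W
Q = ΔT/ΣR = (69.9 °C − 21.7 °C)/2.328 = 20.7 W

Q = 20.7 W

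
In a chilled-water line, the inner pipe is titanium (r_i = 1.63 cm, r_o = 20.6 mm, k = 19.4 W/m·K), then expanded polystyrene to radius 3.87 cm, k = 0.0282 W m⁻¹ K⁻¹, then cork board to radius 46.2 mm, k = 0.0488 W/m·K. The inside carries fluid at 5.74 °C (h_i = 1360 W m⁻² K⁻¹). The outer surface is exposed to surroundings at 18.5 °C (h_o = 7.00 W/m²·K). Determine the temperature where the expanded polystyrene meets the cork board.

T = 15.6 °C

Treat each layer as a resistance in series:
  R'_conv,in = 1/(2πr h) = 1/(2π·0.0163·1360) = 0.007179 m·K/W
  R'_titanium = ln(0.0206/0.0163)/(2πk) = 0.2341/(2π·19.4) = 0.001921 m·K/W
  R'_expanded polystyrene = ln(0.0387/0.0206)/(2πk) = 0.6305/(2π·0.0282) = 3.559 m·K/W
  R'_cork board = ln(0.0462/0.0387)/(2πk) = 0.1771/(2π·0.0488) = 0.5777 m·K/W
  R'_conv,out = 1/(2πr h) = 1/(2π·0.0462·7.00) = 0.4921 m·K/W
ΣR = 0.007179 + 0.001921 + 3.559 + 0.5777 + 0.4921 = 4.638 m·K/W
Q' = ΔT/ΣR = (5.74 °C − 18.5 °C)/4.638 = -2.751 W/m
From the inner boundary to the expanded polystyrene/cork board interface, ΣR_partial = 3.568 m·K/W.
T_interface = T_in − Q'·ΣR_partial = 5.74 °C − (-2.751)(3.568) = 15.6 °C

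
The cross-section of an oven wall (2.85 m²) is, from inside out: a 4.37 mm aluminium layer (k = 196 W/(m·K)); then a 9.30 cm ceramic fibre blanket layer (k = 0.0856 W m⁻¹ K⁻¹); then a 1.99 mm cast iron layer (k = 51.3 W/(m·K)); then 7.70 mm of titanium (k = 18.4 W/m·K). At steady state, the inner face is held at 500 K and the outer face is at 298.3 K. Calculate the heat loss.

Q = 529 W

Series thermal resistances, inner to outer:
  R_aluminium = L/(kA) = 0.00437/(196·2.85) = 7.823×10^-6 K/W
  R_ceramic fibre blanket = L/(kA) = 0.0930/(0.0856·2.85) = 0.3812 K/W
  R_cast iron = L/(kA) = 0.00199/(51.3·2.85) = 1.361×10^-5 K/W
  R_titanium = L/(kA) = 0.00770/(18.4·2.85) = 1.468×10^-4 K/W
ΣR = 7.823×10^-6 + 0.3812 + 1.361×10^-5 + 1.468×10^-4 = 0.3814 K/W
Q = ΔT/ΣR = (500 K − 298.3 K)/0.3814 = 529 W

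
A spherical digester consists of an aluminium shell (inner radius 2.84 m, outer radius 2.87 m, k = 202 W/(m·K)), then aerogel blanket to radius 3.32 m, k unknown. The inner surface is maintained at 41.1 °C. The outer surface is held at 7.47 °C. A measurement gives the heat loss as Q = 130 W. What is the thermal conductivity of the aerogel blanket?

k = 0.0145 W/m·K

ΣR = ΔT/Q = |41.1 − 7.47|/130 = 0.2587 K/W
Known resistances:
  R_aluminium = (1/2.84 − 1/2.87)/(4πk) = 0.003681/(4π·202) = 1.450×10^-6 K/W
R_aerogel blanket = ΣR − ΣR_known = 0.2587 − 1.450×10^-6 = 0.2587 K/W
(1/r₁−1/r₂)/(4πk) = 0.2587 ⇒ k = 0.04723/(4π·0.2587) = 0.0145 W/m·K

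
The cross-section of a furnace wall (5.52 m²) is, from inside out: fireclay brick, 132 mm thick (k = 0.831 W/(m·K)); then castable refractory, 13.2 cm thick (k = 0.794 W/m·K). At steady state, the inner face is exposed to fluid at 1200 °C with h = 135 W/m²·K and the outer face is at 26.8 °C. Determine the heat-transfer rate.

Q = 19500 W

Series thermal resistances, inner to outer:
  R_conv,in = 1/(hA) = 1/(135·5.52) = 0.001342 K/W
  R_fireclay brick = L/(kA) = 0.132/(0.831·5.52) = 0.02878 K/W
  R_castable refractory = L/(kA) = 0.132/(0.794·5.52) = 0.03012 K/W
ΣR = 0.001342 + 0.02878 + 0.03012 = 0.06024 K/W
Q = ΔT/ΣR = (1200 °C − 26.8 °C)/0.06024 = 19500 W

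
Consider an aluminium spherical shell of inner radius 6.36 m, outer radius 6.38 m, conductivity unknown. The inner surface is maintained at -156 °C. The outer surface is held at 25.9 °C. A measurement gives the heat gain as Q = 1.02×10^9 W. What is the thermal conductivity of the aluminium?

k = 220 W/m·K

ΣR = ΔT/Q = |-156 − 25.9|/1.02×10^9 = 1.783×10^-7 K/W
(1/r₁−1/r₂)/(4πk) = 1.783×10^-7 ⇒ k = 4.929×10^-4/(4π·1.783×10^-7) = 220 W/m·K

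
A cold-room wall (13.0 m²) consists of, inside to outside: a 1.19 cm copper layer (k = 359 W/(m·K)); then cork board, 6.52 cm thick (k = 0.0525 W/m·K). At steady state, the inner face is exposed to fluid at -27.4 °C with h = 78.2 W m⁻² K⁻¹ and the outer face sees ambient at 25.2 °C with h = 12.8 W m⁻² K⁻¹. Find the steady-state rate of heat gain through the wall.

Treat each layer as a resistance in series:
  R_conv,in = 1/(hA) = 1/(78.2·13.0) = 9.837×10^-4 K/W
  R_copper = L/(kA) = 0.0119/(359·13.0) = 2.550×10^-6 K/W
  R_cork board = L/(kA) = 0.0652/(0.0525·13.0) = 0.09553 K/W
  R_conv,out = 1/(hA) = 1/(12.8·13.0) = 0.006010 K/W
ΣR = 9.837×10^-4 + 2.550×10^-6 + 0.09553 + 0.006010 = 0.1025 K/W
Q = ΔT/ΣR = (-27.4 °C − 25.2 °C)/0.1025 = -513 W
(Negative Q ⇒ heat flows inward; heat gain = 513 W.)

Q = 513 W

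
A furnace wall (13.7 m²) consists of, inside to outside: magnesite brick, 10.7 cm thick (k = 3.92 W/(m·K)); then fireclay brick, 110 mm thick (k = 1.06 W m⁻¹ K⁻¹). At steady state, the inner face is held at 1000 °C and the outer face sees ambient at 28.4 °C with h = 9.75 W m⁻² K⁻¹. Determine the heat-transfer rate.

Q = 57.0 kW

Treat each layer as a resistance in series:
  R_magnesite brick = L/(kA) = 0.107/(3.92·13.7) = 0.001992 K/W
  R_fireclay brick = L/(kA) = 0.110/(1.06·13.7) = 0.007575 K/W
  R_conv,out = 1/(hA) = 1/(9.75·13.7) = 0.007486 K/W
ΣR = 0.001992 + 0.007575 + 0.007486 = 0.01705 K/W
Q = ΔT/ΣR = (1000 °C − 28.4 °C)/0.01705 = 57000 W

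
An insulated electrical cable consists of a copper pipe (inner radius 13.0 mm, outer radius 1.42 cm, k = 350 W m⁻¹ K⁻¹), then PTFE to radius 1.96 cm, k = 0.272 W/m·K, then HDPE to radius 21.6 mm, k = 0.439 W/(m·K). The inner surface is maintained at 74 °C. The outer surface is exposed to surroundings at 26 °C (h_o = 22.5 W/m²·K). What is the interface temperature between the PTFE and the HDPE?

T = 57.6 °C

Treat each layer as a resistance in series:
  R'_copper = ln(0.0142/0.0130)/(2πk) = 0.08829/(2π·350) = 4.015×10^-5 m·K/W
  R'_PTFE = ln(0.0196/0.0142)/(2πk) = 0.3223/(2π·0.272) = 0.1886 m·K/W
  R'_HDPE = ln(0.0216/0.0196)/(2πk) = 0.09716/(2π·0.439) = 0.03523 m·K/W
  R'_conv,out = 1/(2πr h) = 1/(2π·0.0216·22.5) = 0.3275 m·K/W
ΣR = 4.015×10^-5 + 0.1886 + 0.03523 + 0.3275 = 0.5514 m·K/W
Q' = ΔT/ΣR = (74 °C − 26 °C)/0.5514 = 87.05 W/m
From the inner boundary to the PTFE/HDPE interface, ΣR_partial = 0.1886 m·K/W.
T_interface = T_in − Q'·ΣR_partial = 74 °C − (87.05)(0.1886) = 57.6 °C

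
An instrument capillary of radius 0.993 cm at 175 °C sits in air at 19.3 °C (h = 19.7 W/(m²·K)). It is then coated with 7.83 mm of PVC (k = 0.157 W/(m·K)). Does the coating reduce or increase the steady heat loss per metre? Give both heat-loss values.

reduces: 191 → 149 W/m

Critical radius for a cylinder: r_cr = k/h = 0.00797 m = 0.797 cm.
Outer radius after coating: r₂ = 0.00993 + 0.00783 = 0.01776 m.
Since r₁ ≥ r_cr, any added insulation reduces the heat loss.
Bare: R = 1/(2πr₁h) = 0.8136 m·K/W; Q = 155.7/0.8136 = 191 W/m.
Coated: R = R_cond + R_conv = 1.044 m·K/W; Q = 155.7/1.044 = 149 W/m.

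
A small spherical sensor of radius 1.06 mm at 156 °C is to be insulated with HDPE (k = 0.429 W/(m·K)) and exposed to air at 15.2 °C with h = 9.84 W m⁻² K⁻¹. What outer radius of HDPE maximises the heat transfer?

r_cr = 8.72 cm

For a sphere, r_cr = 2k_ins/h = 2·0.429/9.84 = 0.0872 m = 8.72 cm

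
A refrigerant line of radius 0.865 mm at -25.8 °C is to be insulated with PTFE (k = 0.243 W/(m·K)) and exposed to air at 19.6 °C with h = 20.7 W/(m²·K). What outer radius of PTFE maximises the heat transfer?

For a cylinder, r_cr = k_ins/h = 0.243/20.7 = 0.0117 m = 1.17 cm

r_cr = 1.17 cm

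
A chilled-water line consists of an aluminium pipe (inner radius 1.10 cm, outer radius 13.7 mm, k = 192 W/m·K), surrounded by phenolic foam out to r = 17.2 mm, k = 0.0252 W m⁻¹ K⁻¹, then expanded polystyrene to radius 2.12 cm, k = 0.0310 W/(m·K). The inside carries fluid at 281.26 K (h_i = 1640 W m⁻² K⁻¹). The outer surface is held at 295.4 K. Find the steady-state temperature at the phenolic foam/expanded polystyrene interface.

T = 289.4 K

Resistance network (inner→outer):
  R'_conv,in = 1/(2πr h) = 1/(2π·0.0110·1640) = 0.008822 m·K/W
  R'_aluminium = ln(0.0137/0.0110)/(2πk) = 0.2195/(2π·192) = 1.820×10^-4 m·K/W
  R'_phenolic foam = ln(0.0172/0.0137)/(2πk) = 0.2275/(2π·0.0252) = 1.437 m·K/W
  R'_expanded polystyrene = ln(0.0212/0.0172)/(2πk) = 0.2091/(2π·0.0310) = 1.073 m·K/W
ΣR = 0.008822 + 1.820×10^-4 + 1.437 + 1.073 = 2.519 m·K/W
Q' = ΔT/ΣR = (281.26 K − 295.4 K)/2.519 = -5.613 W/m
From the inner boundary to the phenolic foam/expanded polystyrene interface, ΣR_partial = 1.446 m·K/W.
T_interface = T_in − Q'·ΣR_partial = 281.26 K − (-5.613)(1.446) = 289.4 K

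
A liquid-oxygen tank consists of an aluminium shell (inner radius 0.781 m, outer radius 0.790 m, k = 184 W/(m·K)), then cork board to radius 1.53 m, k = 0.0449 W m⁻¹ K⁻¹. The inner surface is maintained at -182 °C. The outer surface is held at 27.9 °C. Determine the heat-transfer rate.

Series thermal resistances, inner to outer:
  R_aluminium = (1/0.781 − 1/0.790)/(4πk) = 0.01459/(4π·184) = 6.309×10^-6 K/W
  R_cork board = (1/0.790 − 1/1.53)/(4πk) = 0.6122/(4π·0.0449) = 1.085 K/W
ΣR = 6.309×10^-6 + 1.085 = 1.085 K/W
Q = ΔT/ΣR = (-182 °C − 27.9 °C)/1.085 = -193 W
(Negative Q ⇒ heat flows inward; heat gain = 193 W.)

Q = 193 W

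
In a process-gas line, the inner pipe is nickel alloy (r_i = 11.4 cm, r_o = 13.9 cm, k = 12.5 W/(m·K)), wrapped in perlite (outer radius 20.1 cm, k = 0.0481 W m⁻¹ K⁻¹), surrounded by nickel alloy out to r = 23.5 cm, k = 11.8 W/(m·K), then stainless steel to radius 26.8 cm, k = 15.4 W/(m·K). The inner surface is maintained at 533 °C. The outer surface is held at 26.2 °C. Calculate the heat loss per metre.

Series thermal resistances, inner to outer:
  R'_nickel alloy = ln(0.139/0.114)/(2πk) = 0.1983/(2π·12.5) = 0.002525 m·K/W
  R'_perlite = ln(0.201/0.139)/(2πk) = 0.3688/(2π·0.0481) = 1.220 m·K/W
  R'_nickel alloy = ln(0.235/0.201)/(2πk) = 0.1563/(2π·11.8) = 0.002108 m·K/W
  R'_stainless steel = ln(0.268/0.235)/(2πk) = 0.1314/(2π·15.4) = 0.001358 m·K/W
ΣR = 0.002525 + 1.220 + 0.002108 + 0.001358 = 1.226 m·K/W
Q' = ΔT/ΣR = (533 °C − 26.2 °C)/1.226 = 413 W/m

Q' = 413 W/m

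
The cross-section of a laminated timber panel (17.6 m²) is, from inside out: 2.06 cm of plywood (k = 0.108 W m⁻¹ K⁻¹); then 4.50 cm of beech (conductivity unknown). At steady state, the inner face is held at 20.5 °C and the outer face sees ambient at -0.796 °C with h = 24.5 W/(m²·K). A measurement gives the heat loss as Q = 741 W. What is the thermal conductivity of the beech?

ΣR = ΔT/Q = |20.5 − -0.796|/741 = 0.02874 K/W
Known resistances:
  R_plywood = L/(kA) = 0.0206/(0.108·17.6) = 0.01084 K/W
  R_conv,out = 1/(hA) = 1/(24.5·17.6) = 0.002319 K/W
R_beech = ΣR − ΣR_known = 0.02874 − 0.01316 = 0.01558 K/W
L/(kA) = 0.01558 ⇒ k = 0.0450/(0.01558·17.6) = 0.164 W/m·K

k = 0.164 W/m·K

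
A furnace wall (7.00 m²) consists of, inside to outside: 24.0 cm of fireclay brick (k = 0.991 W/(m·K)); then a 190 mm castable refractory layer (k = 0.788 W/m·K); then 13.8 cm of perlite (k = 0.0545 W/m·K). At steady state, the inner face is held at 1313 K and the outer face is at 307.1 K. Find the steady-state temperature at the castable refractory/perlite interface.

T = 1152 K

Treat each layer as a resistance in series:
  R_fireclay brick = L/(kA) = 0.240/(0.991·7.00) = 0.03460 K/W
  R_castable refractory = L/(kA) = 0.190/(0.788·7.00) = 0.03445 K/W
  R_perlite = L/(kA) = 0.138/(0.0545·7.00) = 0.3617 K/W
ΣR = 0.03460 + 0.03445 + 0.3617 = 0.4308 K/W
Q = ΔT/ΣR = (1313 K − 307.1 K)/0.4308 = 2335 W
From the inner boundary to the castable refractory/perlite interface, ΣR_partial = 0.06905 K/W.
T_interface = T_in − Q·ΣR_partial = 1313 K − (2335)(0.06905) = 1152 K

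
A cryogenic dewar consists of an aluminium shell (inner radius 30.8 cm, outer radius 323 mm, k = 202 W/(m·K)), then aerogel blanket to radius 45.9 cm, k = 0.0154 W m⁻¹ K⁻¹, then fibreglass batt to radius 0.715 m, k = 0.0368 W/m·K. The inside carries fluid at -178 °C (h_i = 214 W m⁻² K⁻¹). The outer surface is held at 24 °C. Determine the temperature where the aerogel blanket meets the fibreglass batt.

Treat each layer as a resistance in series:
  R_conv,in = 1/(4πr²h) = 1/(4π·0.308²·214) = 0.003920 K/W
  R_aluminium = (1/0.308 − 1/0.323)/(4πk) = 0.1508/(4π·202) = 5.940×10^-5 K/W
  R_aerogel blanket = (1/0.323 − 1/0.459)/(4πk) = 0.9173/(4π·0.0154) = 4.740 K/W
  R_fibreglass batt = (1/0.459 − 1/0.715)/(4πk) = 0.7800/(4π·0.0368) = 1.687 K/W
ΣR = 0.003920 + 5.940×10^-5 + 4.740 + 1.687 = 6.431 K/W
Q = ΔT/ΣR = (-178 °C − 24 °C)/6.431 = -31.41 W
From the inner boundary to the aerogel blanket/fibreglass batt interface, ΣR_partial = 4.744 K/W.
T_interface = T_in − Q·ΣR_partial = -178 °C − (-31.41)(4.744) = -29.0 °C

T = -29.0 °C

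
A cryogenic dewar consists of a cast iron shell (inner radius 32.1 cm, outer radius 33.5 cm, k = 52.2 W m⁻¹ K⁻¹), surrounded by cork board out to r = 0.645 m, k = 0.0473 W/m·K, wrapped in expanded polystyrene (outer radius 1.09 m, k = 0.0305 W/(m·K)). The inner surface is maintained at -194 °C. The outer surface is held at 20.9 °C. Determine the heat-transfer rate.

Q = 52.9 W

Series thermal resistances, inner to outer:
  R_cast iron = (1/0.321 − 1/0.335)/(4πk) = 0.1302/(4π·52.2) = 1.985×10^-4 K/W
  R_cork board = (1/0.335 − 1/0.645)/(4πk) = 1.435/(4π·0.0473) = 2.414 K/W
  R_expanded polystyrene = (1/0.645 − 1/1.09)/(4πk) = 0.6330/(4π·0.0305) = 1.651 K/W
ΣR = 1.985×10^-4 + 2.414 + 1.651 = 4.065 K/W
Q = ΔT/ΣR = (-194 °C − 20.9 °C)/4.065 = -52.9 W
(Negative Q ⇒ heat flows inward; heat gain = 52.9 W.)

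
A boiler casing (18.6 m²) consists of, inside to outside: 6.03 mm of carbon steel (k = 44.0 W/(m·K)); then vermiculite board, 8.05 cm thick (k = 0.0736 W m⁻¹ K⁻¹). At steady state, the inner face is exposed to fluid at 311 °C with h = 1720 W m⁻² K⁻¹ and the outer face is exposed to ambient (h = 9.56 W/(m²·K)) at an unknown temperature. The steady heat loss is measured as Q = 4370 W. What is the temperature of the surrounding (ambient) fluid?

T_out = 29.3 °C

Sum the resistances:
  R_conv,in = 1/(hA) = 1/(1720·18.6) = 3.126×10^-5 K/W
  R_carbon steel = L/(kA) = 0.00603/(44.0·18.6) = 7.368×10^-6 K/W
  R_vermiculite board = L/(kA) = 0.0805/(0.0736·18.6) = 0.05880 K/W
  R_conv,out = 1/(hA) = 1/(9.56·18.6) = 0.005624 K/W
ΣR = 0.06447 K/W
ΔT = Q·ΣR = 4370 × 0.06447 = 281.7 K
Heat flows outward, so T_out = T_in − ΔT = 311 − 281.7 = 29.3 °C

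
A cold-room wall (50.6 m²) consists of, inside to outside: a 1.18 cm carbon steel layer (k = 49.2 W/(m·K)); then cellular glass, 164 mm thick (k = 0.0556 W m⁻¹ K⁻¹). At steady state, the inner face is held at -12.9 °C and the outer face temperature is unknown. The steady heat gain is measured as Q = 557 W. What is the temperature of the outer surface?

T_out = 19.6 °C

Series resistances:
  R_carbon steel = L/(kA) = 0.0118/(49.2·50.6) = 4.740×10^-6 K/W
  R_cellular glass = L/(kA) = 0.164/(0.0556·50.6) = 0.05829 K/W
ΣR = 0.05830 K/W
ΔT = Q·ΣR = 557 × 0.05830 = 32.47 K
Heat flows inward, so T_out = T_in + ΔT = -12.9 + 32.47 = 19.6 °C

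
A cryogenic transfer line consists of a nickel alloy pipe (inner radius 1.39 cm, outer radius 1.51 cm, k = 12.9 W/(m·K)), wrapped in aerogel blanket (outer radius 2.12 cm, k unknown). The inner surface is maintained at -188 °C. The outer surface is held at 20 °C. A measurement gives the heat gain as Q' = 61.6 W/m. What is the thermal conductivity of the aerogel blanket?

ΣR = ΔT/Q' = |-188 − 20|/61.6 = 3.377 m·K/W
Known resistances:
  R'_nickel alloy = ln(0.0151/0.0139)/(2πk) = 0.08281/(2π·12.9) = 0.001022 m·K/W
R_aerogel blanket = ΣR − ΣR_known = 3.377 − 0.001022 = 3.376 m·K/W
ln(r₂/r₁)/(2πk) = 3.376 ⇒ k = 0.3393/(2π·3.376) = 0.0160 W/m·K

k = 0.0160 W/m·K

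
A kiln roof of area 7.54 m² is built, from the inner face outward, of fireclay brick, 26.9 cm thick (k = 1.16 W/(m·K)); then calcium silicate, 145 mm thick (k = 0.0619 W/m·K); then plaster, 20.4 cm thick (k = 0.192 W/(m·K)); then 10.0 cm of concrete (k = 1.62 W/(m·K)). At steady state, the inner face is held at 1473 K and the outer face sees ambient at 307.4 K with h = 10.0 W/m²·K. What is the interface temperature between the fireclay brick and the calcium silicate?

T = 1402 K

Treat each layer as a resistance in series:
  R_fireclay brick = L/(kA) = 0.269/(1.16·7.54) = 0.03076 K/W
  R_calcium silicate = L/(kA) = 0.145/(0.0619·7.54) = 0.3107 K/W
  R_plaster = L/(kA) = 0.204/(0.192·7.54) = 0.1409 K/W
  R_concrete = L/(kA) = 0.100/(1.62·7.54) = 0.008187 K/W
  R_conv,out = 1/(hA) = 1/(10.0·7.54) = 0.01326 K/W
ΣR = 0.03076 + 0.3107 + 0.1409 + 0.008187 + 0.01326 = 0.5038 K/W
Q = ΔT/ΣR = (1473 K − 307.4 K)/0.5038 = 2314 W
From the inner boundary to the fireclay brick/calcium silicate interface, ΣR_partial = 0.03076 K/W.
T_interface = T_in − Q·ΣR_partial = 1473 K − (2314)(0.03076) = 1402 K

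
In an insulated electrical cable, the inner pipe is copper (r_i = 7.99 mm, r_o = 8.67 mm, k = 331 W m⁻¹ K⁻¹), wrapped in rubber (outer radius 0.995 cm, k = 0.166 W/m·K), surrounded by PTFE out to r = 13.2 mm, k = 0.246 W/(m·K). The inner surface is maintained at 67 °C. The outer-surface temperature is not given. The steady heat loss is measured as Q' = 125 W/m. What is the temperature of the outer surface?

Sum the resistances:
  R'_copper = ln(0.00867/0.00799)/(2πk) = 0.08168/(2π·331) = 3.927×10^-5 m·K/W
  R'_rubber = ln(0.00995/0.00867)/(2πk) = 0.1377/(2π·0.166) = 0.1320 m·K/W
  R'_PTFE = ln(0.0132/0.00995)/(2πk) = 0.2826/(2π·0.246) = 0.1829 m·K/W
ΣR = 0.3149 m·K/W
ΔT = Q'·ΣR = 125 × 0.3149 = 39.36 K
Heat flows outward, so T_out = T_in − ΔT = 67 − 39.36 = 27.6 °C

T_out = 27.6 °C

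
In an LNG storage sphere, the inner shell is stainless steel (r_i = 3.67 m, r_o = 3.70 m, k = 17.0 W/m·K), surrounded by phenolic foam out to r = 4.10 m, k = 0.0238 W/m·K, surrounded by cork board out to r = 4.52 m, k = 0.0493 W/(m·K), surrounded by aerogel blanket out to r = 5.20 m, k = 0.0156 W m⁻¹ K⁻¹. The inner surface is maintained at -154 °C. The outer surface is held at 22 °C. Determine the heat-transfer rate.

Q = 646 W

Series thermal resistances, inner to outer:
  R_stainless steel = (1/3.67 − 1/3.70)/(4πk) = 0.002209/(4π·17.0) = 1.034×10^-5 K/W
  R_phenolic foam = (1/3.70 − 1/4.10)/(4πk) = 0.02637/(4π·0.0238) = 0.08816 K/W
  R_cork board = (1/4.10 − 1/4.52)/(4πk) = 0.02266/(4π·0.0493) = 0.03658 K/W
  R_aerogel blanket = (1/4.52 − 1/5.20)/(4πk) = 0.02893/(4π·0.0156) = 0.1476 K/W
ΣR = 1.034×10^-5 + 0.08816 + 0.03658 + 0.1476 = 0.2724 K/W
Q = ΔT/ΣR = (-154 °C − 22 °C)/0.2724 = -646 W
(Negative Q ⇒ heat flows inward; heat gain = 646 W.)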